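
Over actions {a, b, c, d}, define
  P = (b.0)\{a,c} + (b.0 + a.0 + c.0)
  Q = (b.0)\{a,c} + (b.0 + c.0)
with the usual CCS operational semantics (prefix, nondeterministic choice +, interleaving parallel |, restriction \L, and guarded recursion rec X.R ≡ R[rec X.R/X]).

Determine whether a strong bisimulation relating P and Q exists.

not bisimilar

P's transition system — 3 states:
  u0 = (b.0)\{a,c} + (b.0 + a.0 + c.0) ⊢ —a→ u1, —b→ u1, —b→ u2, —c→ u1
  u1 = 0 ⊢ deadlocked
  u2 = 0\{a,c} ⊢ deadlocked
Q's transition system — 3 states:
  v0 = (b.0)\{a,c} + (b.0 + c.0) ⊢ —b→ v1, —b→ v2, —c→ v1
  v1 = 0 ⊢ deadlocked
  v2 = 0\{a,c} ⊢ deadlocked
Partition-refinement fixed point:
  B0 = {u0}
  B1 = {u1, u2, v1, v2}
  B2 = {v0}
u0 ∈ B0, v0 ∈ B2 → different blocks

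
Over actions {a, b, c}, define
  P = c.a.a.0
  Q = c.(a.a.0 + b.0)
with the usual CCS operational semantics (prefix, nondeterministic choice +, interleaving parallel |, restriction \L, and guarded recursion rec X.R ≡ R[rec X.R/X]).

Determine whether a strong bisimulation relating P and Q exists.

P's transition system — 4 states:
  p0 = c.a.a.0 → =c=> p1
  p1 = a.a.0 → =a=> p2
  p2 = a.0 → =a=> p3
  p3 = 0 → (no moves)
Q's transition system — 4 states:
  q0 = c.(a.a.0 + b.0) → =c=> q1
  q1 = a.a.0 + b.0 → =a=> q2, =b=> q3
  q2 = a.0 → =a=> q3
  q3 = 0 → (no moves)
Coarsest stable partition (strong bisimilarity classes):
  B0 = {p0}
  B1 = {p1}
  B2 = {p2, q2}
  B3 = {p3, q3}
  B4 = {q0}
  B5 = {q1}
p0 ∈ B0, q0 ∈ B4 → different blocks

P ≁ Q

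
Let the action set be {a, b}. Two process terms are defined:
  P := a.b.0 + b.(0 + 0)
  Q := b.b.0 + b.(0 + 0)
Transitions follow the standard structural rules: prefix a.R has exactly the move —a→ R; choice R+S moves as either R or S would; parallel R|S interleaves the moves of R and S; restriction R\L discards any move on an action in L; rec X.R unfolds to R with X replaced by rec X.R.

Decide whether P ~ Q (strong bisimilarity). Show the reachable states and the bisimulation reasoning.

LTS(P): 4 reachable states
  s0 = a.b.0 + b.(0 + 0) :: -a-> s1, -b-> s2
  s1 = b.0 :: -b-> s3
  s2 = 0 + 0 :: ·
  s3 = 0 :: ·
LTS(Q): 4 reachable states
  t0 = b.b.0 + b.(0 + 0) :: -b-> t1, -b-> t2
  t1 = 0 + 0 :: ·
  t2 = b.0 :: -b-> t3
  t3 = 0 :: ·
Coarsest stable partition (strong bisimilarity classes):
  B0 = {s0}
  B1 = {s1, t2}
  B2 = {s2, s3, t1, t3}
  B3 = {t0}
s0 ∈ B0, t0 ∈ B3 → different blocks

P ≁ Q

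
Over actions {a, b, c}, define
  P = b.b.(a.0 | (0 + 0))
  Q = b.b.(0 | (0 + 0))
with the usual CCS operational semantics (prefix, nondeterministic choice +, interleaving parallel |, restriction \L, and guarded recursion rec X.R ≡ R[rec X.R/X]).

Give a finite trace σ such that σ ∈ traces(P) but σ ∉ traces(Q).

bba

Reachable graph of P (4 states):
  s0 = b.b.(a.0 | (0 + 0)) | ··b··> s1
  s1 = b.(a.0 | (0 + 0)) | ··b··> s2
  s2 = a.0 | (0 + 0) | ··a··> s3
  s3 = 0 | (0 + 0) | deadlocked
Reachable graph of Q (3 states):
  t0 = b.b.(0 | (0 + 0)) | ··b··> t1
  t1 = b.(0 | (0 + 0)) | ··b··> t2
  t2 = 0 | (0 + 0) | deadlocked
Run σ = ⟨bba⟩ on P: start {s0}
  after b @ step 1: {s1}
  after b @ step 2: {s2}
  after a @ step 3: {s3}
  ✓ P
Run σ = ⟨bba⟩ on Q: start {t0}
  after b @ step 1: {t1}
  after b @ step 2: {t2}
  after a @ step 3: ∅  — Q cannot continue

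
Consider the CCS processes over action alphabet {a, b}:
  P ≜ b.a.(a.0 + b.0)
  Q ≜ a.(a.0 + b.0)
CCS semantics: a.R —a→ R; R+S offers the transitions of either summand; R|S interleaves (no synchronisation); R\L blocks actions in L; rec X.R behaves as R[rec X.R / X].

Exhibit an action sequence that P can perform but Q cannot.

P's transition system — 4 states:
  s0 = b.a.(a.0 + b.0) has moves -b-> s1
  s1 = a.(a.0 + b.0) has moves -a-> s2
  s2 = a.0 + b.0 has moves -a-> s3, -b-> s3
  s3 = 0 has moves ∅
Q's transition system — 3 states:
  t0 = a.(a.0 + b.0) has moves -a-> t1
  t1 = a.0 + b.0 has moves -a-> t2, -b-> t2
  t2 = 0 has moves ∅
Trace ⟨b⟩ through P, begin at {s0}:
  step 1 (b): {s1}
  P completes σ.
Trace ⟨b⟩ through Q, begin at {t0}:
  step 1 (b): no successor for Q

b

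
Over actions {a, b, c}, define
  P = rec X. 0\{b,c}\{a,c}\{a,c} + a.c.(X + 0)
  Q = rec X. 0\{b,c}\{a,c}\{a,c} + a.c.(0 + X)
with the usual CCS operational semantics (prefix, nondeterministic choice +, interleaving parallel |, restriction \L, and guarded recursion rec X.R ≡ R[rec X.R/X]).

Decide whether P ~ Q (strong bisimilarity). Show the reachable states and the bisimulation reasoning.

YES

Reachable graph of P (3 states):
  u0 = rec X. 0\{b,c}\{a,c}\{a,c} + a.c.(X + 0) | -a-> u1
  u1 = c.((rec X. 0\{b,c}\{a,c}\{a,c} + a.c.(X + 0)) + 0) | -c-> u2
  u2 = (rec X. 0\{b,c}\{a,c}\{a,c} + a.c.(X + 0)) + 0 | -a-> u1
Reachable graph of Q (3 states):
  v0 = rec X. 0\{b,c}\{a,c}\{a,c} + a.c.(0 + X) | -a-> v1
  v1 = c.(0 + (rec X. 0\{b,c}\{a,c}\{a,c} + a.c.(0 + X))) | -c-> v2
  v2 = 0 + (rec X. 0\{b,c}\{a,c}\{a,c} + a.c.(0 + X)) | -a-> v1
Bisimilarity quotient blocks:
  B0 = {u0, u2, v0, v2}
  B1 = {u1, v1}
u0 ∈ B0, v0 ∈ B0 → same block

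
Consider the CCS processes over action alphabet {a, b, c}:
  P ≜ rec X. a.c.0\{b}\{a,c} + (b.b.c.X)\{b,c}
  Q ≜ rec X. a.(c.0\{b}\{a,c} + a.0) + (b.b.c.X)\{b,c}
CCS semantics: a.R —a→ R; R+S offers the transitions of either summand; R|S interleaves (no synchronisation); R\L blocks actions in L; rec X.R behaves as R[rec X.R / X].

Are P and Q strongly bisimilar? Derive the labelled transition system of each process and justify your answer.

NO

P's transition system — 3 states:
  p0 = rec X. a.c.0\{b}\{a,c} + (b.b.c.X)\{b,c} | —a→ p1
  p1 = c.0\{b}\{a,c} | —c→ p2
  p2 = 0\{b}\{a,c} | (no moves)
Q's transition system — 4 states:
  q0 = rec X. a.(c.0\{b}\{a,c} + a.0) + (b.b.c.X)\{b,c} | —a→ q1
  q1 = c.0\{b}\{a,c} + a.0 | —a→ q2, —c→ q3
  q2 = 0 | (no moves)
  q3 = 0\{b}\{a,c} | (no moves)
Coarsest stable partition (strong bisimilarity classes):
  B0 = {p0}
  B1 = {p1}
  B2 = {p2, q2, q3}
  B3 = {q0}
  B4 = {q1}
p0 ∈ B0, q0 ∈ B3 → different blocks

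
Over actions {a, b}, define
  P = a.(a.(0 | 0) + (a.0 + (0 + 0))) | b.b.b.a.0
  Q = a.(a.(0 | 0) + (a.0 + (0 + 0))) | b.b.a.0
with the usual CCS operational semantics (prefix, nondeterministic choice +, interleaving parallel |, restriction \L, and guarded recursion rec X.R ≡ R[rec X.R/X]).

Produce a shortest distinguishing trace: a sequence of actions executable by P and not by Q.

bbb

Reachable graph of P (20 states):
  s0 = a.(a.(0 | 0) + (a.0 + (0 + 0))) | b.b.b.a.0 has moves -a-> s1, -b-> s2
  s1 = (a.(0 | 0) + (a.0 + (0 + 0))) | b.b.b.a.0 has moves -a-> s3, -a-> s4, -b-> s5
  s2 = a.(a.(0 | 0) + (a.0 + (0 + 0))) | b.b.a.0 has moves -a-> s5, -b-> s6
  s3 = 0 | 0 | b.b.b.a.0 has moves -b-> s7
  s4 = 0 | b.b.b.a.0 has moves -b-> s8
  s5 = (a.(0 | 0) + (a.0 + (0 + 0))) | b.b.a.0 has moves -a-> s7, -a-> s8, -b-> s9
  s6 = a.(a.(0 | 0) + (a.0 + (0 + 0))) | b.a.0 has moves -a-> s9, -b-> s10
  s7 = 0 | 0 | b.b.a.0 has moves -b-> s11
  s8 = 0 | b.b.a.0 has moves -b-> s12
  s9 = (a.(0 | 0) + (a.0 + (0 + 0))) | b.a.0 has moves -a-> s11, -a-> s12, -b-> s13
  s10 = a.(a.(0 | 0) + (a.0 + (0 + 0))) | a.0 has moves -a-> s13, -a-> s14
  s11 = 0 | 0 | b.a.0 has moves -b-> s15
  s12 = 0 | b.a.0 has moves -b-> s16
  s13 = (a.(0 | 0) + (a.0 + (0 + 0))) | a.0 has moves -a-> s15, -a-> s16, -a-> s17
  s14 = a.(a.(0 | 0) + (a.0 + (0 + 0))) | 0 has moves -a-> s17
  s15 = 0 | 0 | a.0 has moves -a-> s18
  s16 = 0 | a.0 has moves -a-> s19
  s17 = (a.(0 | 0) + (a.0 + (0 + 0))) | 0 has moves -a-> s18, -a-> s19
  s18 = 0 | 0 | 0 has moves stopped
  s19 = 0 | 0 has moves stopped
Reachable graph of Q (16 states):
  t0 = a.(a.(0 | 0) + (a.0 + (0 + 0))) | b.b.a.0 has moves -a-> t1, -b-> t2
  t1 = (a.(0 | 0) + (a.0 + (0 + 0))) | b.b.a.0 has moves -a-> t3, -a-> t4, -b-> t5
  t2 = a.(a.(0 | 0) + (a.0 + (0 + 0))) | b.a.0 has moves -a-> t5, -b-> t6
  t3 = 0 | 0 | b.b.a.0 has moves -b-> t7
  t4 = 0 | b.b.a.0 has moves -b-> t8
  t5 = (a.(0 | 0) + (a.0 + (0 + 0))) | b.a.0 has moves -a-> t7, -a-> t8, -b-> t9
  t6 = a.(a.(0 | 0) + (a.0 + (0 + 0))) | a.0 has moves -a-> t10, -a-> t9
  t7 = 0 | 0 | b.a.0 has moves -b-> t11
  t8 = 0 | b.a.0 has moves -b-> t12
  t9 = (a.(0 | 0) + (a.0 + (0 + 0))) | a.0 has moves -a-> t11, -a-> t12, -a-> t13
  t10 = a.(a.(0 | 0) + (a.0 + (0 + 0))) | 0 has moves -a-> t13
  t11 = 0 | 0 | a.0 has moves -a-> t14
  t12 = 0 | a.0 has moves -a-> t15
  t13 = (a.(0 | 0) + (a.0 + (0 + 0))) | 0 has moves -a-> t14, -a-> t15
  t14 = 0 | 0 | 0 has moves stopped
  t15 = 0 | 0 has moves stopped
Run σ = ⟨bbb⟩ on P: start {s0}
  [1] b ⇒ {s2}
  [2] b ⇒ {s6}
  [3] b ⇒ {s10}
  P completes σ.
Run σ = ⟨bbb⟩ on Q: start {t0}
  [1] b ⇒ {t2}
  [2] b ⇒ {t6}
  [3] b ⇒ no successor for Q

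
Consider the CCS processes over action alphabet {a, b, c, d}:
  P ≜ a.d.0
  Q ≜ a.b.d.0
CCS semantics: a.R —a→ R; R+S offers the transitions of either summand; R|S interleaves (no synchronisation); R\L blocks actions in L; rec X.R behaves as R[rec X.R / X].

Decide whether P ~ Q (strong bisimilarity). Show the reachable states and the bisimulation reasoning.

LTS(P): 3 reachable states
  u0 = a.d.0 :: -a-> u1
  u1 = d.0 :: -d-> u2
  u2 = 0 :: deadlocked
LTS(Q): 4 reachable states
  v0 = a.b.d.0 :: -a-> v1
  v1 = b.d.0 :: -b-> v2
  v2 = d.0 :: -d-> v3
  v3 = 0 :: deadlocked
Bisimilarity quotient blocks:
  B0 = {u0}
  B1 = {u1, v2}
  B2 = {u2, v3}
  B3 = {v0}
  B4 = {v1}
u0 ∈ B0, v0 ∈ B3 → different blocks

NO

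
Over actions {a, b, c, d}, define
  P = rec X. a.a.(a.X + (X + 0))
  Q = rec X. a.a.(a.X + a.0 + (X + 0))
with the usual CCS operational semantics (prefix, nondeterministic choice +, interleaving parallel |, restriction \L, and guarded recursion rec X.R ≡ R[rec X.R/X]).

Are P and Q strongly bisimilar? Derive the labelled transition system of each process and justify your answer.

P ≁ Q

LTS(P): 3 reachable states
  m0 = rec X. a.a.(a.X + (X + 0)) | --a--▸ m1
  m1 = a.(a.(rec X. a.a.(a.X + (X + 0))) + ((rec X. a.a.(a.X + (X + 0))) + 0)) | --a--▸ m2
  m2 = a.(rec X. a.a.(a.X + (X + 0))) + ((rec X. a.a.(a.X + (X + 0))) + 0) | --a--▸ m0, --a--▸ m1
LTS(Q): 4 reachable states
  n0 = rec X. a.a.(a.X + a.0 + (X + 0)) | --a--▸ n1
  n1 = a.(a.(rec X. a.a.(a.X + a.0 + (X + 0))) + a.0 + ((rec X. a.a.(a.X + a.0 + (X + 0))) + 0)) | --a--▸ n2
  n2 = a.(rec X. a.a.(a.X + a.0 + (X + 0))) + a.0 + ((rec X. a.a.(a.X + a.0 + (X + 0))) + 0) | --a--▸ n0, --a--▸ n1, --a--▸ n3
  n3 = 0 | ∅
Partition-refinement fixed point:
  B0 = {m0, m1, m2}
  B1 = {n0}
  B2 = {n1}
  B3 = {n2}
  B4 = {n3}
m0 ∈ B0, n0 ∈ B1 → different blocks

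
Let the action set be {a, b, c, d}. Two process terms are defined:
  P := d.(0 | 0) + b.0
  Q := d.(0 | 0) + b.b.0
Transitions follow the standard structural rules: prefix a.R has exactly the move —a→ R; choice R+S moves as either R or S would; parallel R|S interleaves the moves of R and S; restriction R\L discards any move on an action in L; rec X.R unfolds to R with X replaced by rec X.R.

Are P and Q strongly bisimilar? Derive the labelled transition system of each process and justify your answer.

LTS(P): 3 reachable states
  u0 = d.(0 | 0) + b.0 has moves —b→ u1, —d→ u2
  u1 = 0 has moves deadlocked
  u2 = 0 | 0 has moves deadlocked
LTS(Q): 4 reachable states
  v0 = d.(0 | 0) + b.b.0 has moves —b→ v1, —d→ v2
  v1 = b.0 has moves —b→ v3
  v2 = 0 | 0 has moves deadlocked
  v3 = 0 has moves deadlocked
Bisimilarity quotient blocks:
  B0 = {u0}
  B1 = {u1, u2, v2, v3}
  B2 = {v0}
  B3 = {v1}
u0 ∈ B0, v0 ∈ B2 → different blocks

not bisimilar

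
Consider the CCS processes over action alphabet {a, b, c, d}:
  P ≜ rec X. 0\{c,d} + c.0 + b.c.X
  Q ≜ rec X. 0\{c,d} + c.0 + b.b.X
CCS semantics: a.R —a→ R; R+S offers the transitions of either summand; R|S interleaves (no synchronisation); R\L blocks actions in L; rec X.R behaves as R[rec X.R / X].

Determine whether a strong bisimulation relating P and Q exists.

not bisimilar

Reachable graph of P (3 states):
  p0 = rec X. 0\{c,d} + c.0 + b.c.X → ··b··> p1, ··c··> p2
  p1 = c.(rec X. 0\{c,d} + c.0 + b.c.X) → ··c··> p0
  p2 = 0 → ∅
Reachable graph of Q (3 states):
  q0 = rec X. 0\{c,d} + c.0 + b.b.X → ··b··> q1, ··c··> q2
  q1 = b.(rec X. 0\{c,d} + c.0 + b.b.X) → ··b··> q0
  q2 = 0 → ∅
Partition-refinement fixed point:
  B0 = {p0}
  B1 = {p1}
  B2 = {p2, q2}
  B3 = {q0}
  B4 = {q1}
p0 ∈ B0, q0 ∈ B3 → different blocks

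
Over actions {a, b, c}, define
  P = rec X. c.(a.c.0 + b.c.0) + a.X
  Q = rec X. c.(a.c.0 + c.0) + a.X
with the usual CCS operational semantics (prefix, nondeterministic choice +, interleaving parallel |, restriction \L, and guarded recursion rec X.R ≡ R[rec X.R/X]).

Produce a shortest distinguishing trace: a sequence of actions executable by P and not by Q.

Reachable graph of P (4 states):
  s0 = rec X. c.(a.c.0 + b.c.0) + a.X | —a→ s0, —c→ s1
  s1 = a.c.0 + b.c.0 | —a→ s2, —b→ s2
  s2 = c.0 | —c→ s3
  s3 = 0 | (no moves)
Reachable graph of Q (4 states):
  t0 = rec X. c.(a.c.0 + c.0) + a.X | —a→ t0, —c→ t1
  t1 = a.c.0 + c.0 | —a→ t2, —c→ t3
  t2 = c.0 | —c→ t3
  t3 = 0 | (no moves)
Trace ⟨cb⟩ through P, begin at {s0}:
  [1] c ⇒ {s1}
  [2] b ⇒ {s2}
  ✓ P
Trace ⟨cb⟩ through Q, begin at {t0}:
  [1] c ⇒ {t1}
  [2] b ⇒ ∅  — Q cannot continue

cb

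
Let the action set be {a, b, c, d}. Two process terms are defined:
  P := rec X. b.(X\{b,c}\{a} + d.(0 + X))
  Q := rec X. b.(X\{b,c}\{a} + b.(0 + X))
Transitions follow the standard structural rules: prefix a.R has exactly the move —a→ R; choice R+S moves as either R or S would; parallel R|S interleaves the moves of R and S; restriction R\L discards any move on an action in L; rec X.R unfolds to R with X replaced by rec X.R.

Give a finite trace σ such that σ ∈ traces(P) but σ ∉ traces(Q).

bd

LTS(P): 3 reachable states
  u0 = rec X. b.(X\{b,c}\{a} + d.(0 + X)) has moves -b-> u1
  u1 = (rec X. b.(X\{b,c}\{a} + d.(0 + X)))\{b,c}\{a} + d.(0 + (rec X. b.(X\{b,c}\{a} + d.(0 + X)))) has moves -d-> u2
  u2 = 0 + (rec X. b.(X\{b,c}\{a} + d.(0 + X))) has moves -b-> u1
LTS(Q): 3 reachable states
  v0 = rec X. b.(X\{b,c}\{a} + b.(0 + X)) has moves -b-> v1
  v1 = (rec X. b.(X\{b,c}\{a} + b.(0 + X)))\{b,c}\{a} + b.(0 + (rec X. b.(X\{b,c}\{a} + b.(0 + X)))) has moves -b-> v2
  v2 = 0 + (rec X. b.(X\{b,c}\{a} + b.(0 + X))) has moves -b-> v1
Run σ = ⟨bd⟩ on P: start {u0}
  [1] b ⇒ {u1}
  [2] d ⇒ {u2}
  ✓ P
Run σ = ⟨bd⟩ on Q: start {v0}
  [1] b ⇒ {v1}
  [2] d ⇒ ∅  — Q cannot continue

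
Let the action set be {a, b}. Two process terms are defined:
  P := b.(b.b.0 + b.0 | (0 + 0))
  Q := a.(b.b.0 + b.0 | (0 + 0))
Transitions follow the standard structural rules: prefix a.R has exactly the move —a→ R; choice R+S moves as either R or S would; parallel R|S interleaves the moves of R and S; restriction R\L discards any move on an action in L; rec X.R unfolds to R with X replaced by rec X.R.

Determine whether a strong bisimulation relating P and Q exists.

P ≁ Q

P's transition system — 5 states:
  s0 = b.(b.b.0 + b.0 | (0 + 0)) ⊢ -b-> s1
  s1 = b.b.0 + b.0 | (0 + 0) ⊢ -b-> s2, -b-> s3
  s2 = 0 | (0 + 0) ⊢ deadlocked
  s3 = b.0 ⊢ -b-> s4
  s4 = 0 ⊢ deadlocked
Q's transition system — 5 states:
  t0 = a.(b.b.0 + b.0 | (0 + 0)) ⊢ -a-> t1
  t1 = b.b.0 + b.0 | (0 + 0) ⊢ -b-> t2, -b-> t3
  t2 = 0 | (0 + 0) ⊢ deadlocked
  t3 = b.0 ⊢ -b-> t4
  t4 = 0 ⊢ deadlocked
Bisimilarity quotient blocks:
  B0 = {s0}
  B1 = {s1, t1}
  B2 = {s2, s4, t2, t4}
  B3 = {s3, t3}
  B4 = {t0}
s0 ∈ B0, t0 ∈ B4 → different blocks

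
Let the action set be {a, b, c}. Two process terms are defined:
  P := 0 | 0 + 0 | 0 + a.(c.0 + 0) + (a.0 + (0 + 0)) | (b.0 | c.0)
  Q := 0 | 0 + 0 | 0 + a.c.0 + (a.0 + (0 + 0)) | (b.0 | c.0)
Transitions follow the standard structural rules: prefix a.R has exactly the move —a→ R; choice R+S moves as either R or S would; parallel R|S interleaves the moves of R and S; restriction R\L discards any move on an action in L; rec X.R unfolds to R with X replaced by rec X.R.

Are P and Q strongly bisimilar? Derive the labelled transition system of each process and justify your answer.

bisimilar

Reachable graph of P (10 states):
  m0 = 0 | 0 + 0 | 0 + a.(c.0 + 0) + (a.0 + (0 + 0)) | (b.0 | c.0) | --a--▸ m1, --a--▸ m2, --b--▸ m3, --c--▸ m4
  m1 = 0 | (b.0 | c.0) | --b--▸ m5, --c--▸ m6
  m2 = c.0 + 0 | --c--▸ m7
  m3 = (a.0 + (0 + 0)) | (0 | c.0) | --a--▸ m5, --c--▸ m8
  m4 = (a.0 + (0 + 0)) | (b.0 | 0) | --a--▸ m6, --b--▸ m8
  m5 = 0 | (0 | c.0) | --c--▸ m9
  m6 = 0 | (b.0 | 0) | --b--▸ m9
  m7 = 0 | ·
  m8 = (a.0 + (0 + 0)) | (0 | 0) | --a--▸ m9
  m9 = 0 | (0 | 0) | ·
Reachable graph of Q (10 states):
  n0 = 0 | 0 + 0 | 0 + a.c.0 + (a.0 + (0 + 0)) | (b.0 | c.0) | --a--▸ n1, --a--▸ n2, --b--▸ n3, --c--▸ n4
  n1 = 0 | (b.0 | c.0) | --b--▸ n5, --c--▸ n6
  n2 = c.0 | --c--▸ n7
  n3 = (a.0 + (0 + 0)) | (0 | c.0) | --a--▸ n5, --c--▸ n8
  n4 = (a.0 + (0 + 0)) | (b.0 | 0) | --a--▸ n6, --b--▸ n8
  n5 = 0 | (0 | c.0) | --c--▸ n9
  n6 = 0 | (b.0 | 0) | --b--▸ n9
  n7 = 0 | ·
  n8 = (a.0 + (0 + 0)) | (0 | 0) | --a--▸ n9
  n9 = 0 | (0 | 0) | ·
Coarsest stable partition (strong bisimilarity classes):
  B0 = {m0, n0}
  B1 = {m1, n1}
  B2 = {m6, n6}
  B3 = {m7, m9, n7, n9}
  B4 = {m2, m5, n2, n5}
  B5 = {m4, n4}
  B6 = {m8, n8}
  B7 = {m3, n3}
m0 ∈ B0, n0 ∈ B0 → same block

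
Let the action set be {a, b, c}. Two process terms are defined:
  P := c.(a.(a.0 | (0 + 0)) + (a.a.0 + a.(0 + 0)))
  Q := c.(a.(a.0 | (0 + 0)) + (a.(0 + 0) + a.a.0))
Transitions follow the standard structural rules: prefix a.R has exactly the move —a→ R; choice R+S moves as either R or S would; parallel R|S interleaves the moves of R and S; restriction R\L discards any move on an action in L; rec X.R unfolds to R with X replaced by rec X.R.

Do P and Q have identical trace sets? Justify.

traces(P) = traces(Q)

Reachable graph of P (7 states):
  u0 = c.(a.(a.0 | (0 + 0)) + (a.a.0 + a.(0 + 0))) | =c=> u1
  u1 = a.(a.0 | (0 + 0)) + (a.a.0 + a.(0 + 0)) | =a=> u2, =a=> u3, =a=> u4
  u2 = 0 + 0 | stopped
  u3 = a.0 | =a=> u5
  u4 = a.0 | (0 + 0) | =a=> u6
  u5 = 0 | stopped
  u6 = 0 | (0 + 0) | stopped
Reachable graph of Q (7 states):
  v0 = c.(a.(a.0 | (0 + 0)) + (a.(0 + 0) + a.a.0)) | =c=> v1
  v1 = a.(a.0 | (0 + 0)) + (a.(0 + 0) + a.a.0) | =a=> v2, =a=> v3, =a=> v4
  v2 = 0 + 0 | stopped
  v3 = a.0 | =a=> v5
  v4 = a.0 | (0 + 0) | =a=> v6
  v5 = 0 | stopped
  v6 = 0 | (0 + 0) | stopped
Coarsest stable partition (strong bisimilarity classes):
  B0 = {u0, v0}
  B1 = {u1, v1}
  B2 = {u2, u5, u6, v2, v5, v6}
  B3 = {u3, u4, v3, v4}
u0 ∈ B0, v0 ∈ B0 → same block
Bisimilar ⇒ trace-equivalent.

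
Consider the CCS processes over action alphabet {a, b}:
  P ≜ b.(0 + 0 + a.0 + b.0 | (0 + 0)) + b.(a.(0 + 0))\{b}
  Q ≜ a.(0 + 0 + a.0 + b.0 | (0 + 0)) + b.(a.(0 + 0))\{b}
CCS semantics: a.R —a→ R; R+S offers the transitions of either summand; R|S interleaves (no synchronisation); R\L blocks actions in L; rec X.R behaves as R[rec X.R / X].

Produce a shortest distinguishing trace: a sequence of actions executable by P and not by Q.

bb

LTS(P): 6 reachable states
  m0 = b.(0 + 0 + a.0 + b.0 | (0 + 0)) + b.(a.(0 + 0))\{b} :: —b→ m1, —b→ m2
  m1 = (a.(0 + 0))\{b} :: —a→ m3
  m2 = 0 + 0 + a.0 + b.0 | (0 + 0) :: —a→ m4, —b→ m5
  m3 = (0 + 0)\{b} :: deadlocked
  m4 = 0 :: deadlocked
  m5 = 0 | (0 + 0) :: deadlocked
LTS(Q): 6 reachable states
  n0 = a.(0 + 0 + a.0 + b.0 | (0 + 0)) + b.(a.(0 + 0))\{b} :: —a→ n1, —b→ n2
  n1 = 0 + 0 + a.0 + b.0 | (0 + 0) :: —a→ n3, —b→ n4
  n2 = (a.(0 + 0))\{b} :: —a→ n5
  n3 = 0 :: deadlocked
  n4 = 0 | (0 + 0) :: deadlocked
  n5 = (0 + 0)\{b} :: deadlocked
Run σ = ⟨bb⟩ on P: start {m0}
  after b @ step 1: {m1, m2}
  after b @ step 2: {m5}
  — P admits the full trace.
Run σ = ⟨bb⟩ on Q: start {n0}
  after b @ step 1: {n2}
  after b @ step 2: no successor for Q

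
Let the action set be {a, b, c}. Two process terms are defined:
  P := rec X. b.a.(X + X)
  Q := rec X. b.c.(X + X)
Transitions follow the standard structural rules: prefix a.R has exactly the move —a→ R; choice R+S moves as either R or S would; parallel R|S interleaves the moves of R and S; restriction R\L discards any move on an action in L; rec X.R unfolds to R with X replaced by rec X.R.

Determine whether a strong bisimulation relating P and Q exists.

not bisimilar

Reachable graph of P (3 states):
  s0 = rec X. b.a.(X + X) → -b-> s1
  s1 = a.((rec X. b.a.(X + X)) + (rec X. b.a.(X + X))) → -a-> s2
  s2 = (rec X. b.a.(X + X)) + (rec X. b.a.(X + X)) → -b-> s1
Reachable graph of Q (3 states):
  t0 = rec X. b.c.(X + X) → -b-> t1
  t1 = c.((rec X. b.c.(X + X)) + (rec X. b.c.(X + X))) → -c-> t2
  t2 = (rec X. b.c.(X + X)) + (rec X. b.c.(X + X)) → -b-> t1
Partition-refinement fixed point:
  B0 = {s0, s2}
  B1 = {s1}
  B2 = {t0, t2}
  B3 = {t1}
s0 ∈ B0, t0 ∈ B2 → different blocks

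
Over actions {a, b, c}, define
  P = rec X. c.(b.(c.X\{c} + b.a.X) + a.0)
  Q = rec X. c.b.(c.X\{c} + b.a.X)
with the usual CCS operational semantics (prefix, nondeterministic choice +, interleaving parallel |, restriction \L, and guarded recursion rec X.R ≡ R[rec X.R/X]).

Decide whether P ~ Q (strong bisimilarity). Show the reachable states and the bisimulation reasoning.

NO

P's transition system — 6 states:
  s0 = rec X. c.(b.(c.X\{c} + b.a.X) + a.0) | —c→ s1
  s1 = b.(c.(rec X. c.(b.(c.X\{c} + b.a.X) + a.0))\{c} + b.a.(rec X. c.(b.(c.X\{c} + b.a.X) + a.0))) + a.0 | —a→ s2, —b→ s3
  s2 = 0 | (no moves)
  s3 = c.(rec X. c.(b.(c.X\{c} + b.a.X) + a.0))\{c} + b.a.(rec X. c.(b.(c.X\{c} + b.a.X) + a.0)) | —b→ s4, —c→ s5
  s4 = a.(rec X. c.(b.(c.X\{c} + b.a.X) + a.0)) | —a→ s0
  s5 = (rec X. c.(b.(c.X\{c} + b.a.X) + a.0))\{c} | (no moves)
Q's transition system — 5 states:
  t0 = rec X. c.b.(c.X\{c} + b.a.X) | —c→ t1
  t1 = b.(c.(rec X. c.b.(c.X\{c} + b.a.X))\{c} + b.a.(rec X. c.b.(c.X\{c} + b.a.X))) | —b→ t2
  t2 = c.(rec X. c.b.(c.X\{c} + b.a.X))\{c} + b.a.(rec X. c.b.(c.X\{c} + b.a.X)) | —b→ t3, —c→ t4
  t3 = a.(rec X. c.b.(c.X\{c} + b.a.X)) | —a→ t0
  t4 = (rec X. c.b.(c.X\{c} + b.a.X))\{c} | (no moves)
Bisimilarity quotient blocks:
  B0 = {s0}
  B1 = {s1}
  B2 = {s2, s5, t4}
  B3 = {s3}
  B4 = {s4}
  B5 = {t0}
  B6 = {t1}
  B7 = {t2}
  B8 = {t3}
s0 ∈ B0, t0 ∈ B5 → different blocks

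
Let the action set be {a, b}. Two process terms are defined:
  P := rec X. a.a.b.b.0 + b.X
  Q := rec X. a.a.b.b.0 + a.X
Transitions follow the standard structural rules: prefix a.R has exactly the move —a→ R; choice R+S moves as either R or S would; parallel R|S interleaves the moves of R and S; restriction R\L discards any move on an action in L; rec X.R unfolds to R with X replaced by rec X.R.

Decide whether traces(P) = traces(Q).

P's transition system — 5 states:
  s0 = rec X. a.a.b.b.0 + b.X → --a--▸ s1, --b--▸ s0
  s1 = a.b.b.0 → --a--▸ s2
  s2 = b.b.0 → --b--▸ s3
  s3 = b.0 → --b--▸ s4
  s4 = 0 → deadlocked
Q's transition system — 5 states:
  t0 = rec X. a.a.b.b.0 + a.X → --a--▸ t0, --a--▸ t1
  t1 = a.b.b.0 → --a--▸ t2
  t2 = b.b.0 → --b--▸ t3
  t3 = b.0 → --b--▸ t4
  t4 = 0 → deadlocked
Run σ = ⟨b⟩ on P: start {s0}
  after b @ step 1: {s0}
  ✓ P
Run σ = ⟨b⟩ on Q: start {t0}
  after b @ step 1: ∅  — Q cannot continue

NO — witness ⟨b⟩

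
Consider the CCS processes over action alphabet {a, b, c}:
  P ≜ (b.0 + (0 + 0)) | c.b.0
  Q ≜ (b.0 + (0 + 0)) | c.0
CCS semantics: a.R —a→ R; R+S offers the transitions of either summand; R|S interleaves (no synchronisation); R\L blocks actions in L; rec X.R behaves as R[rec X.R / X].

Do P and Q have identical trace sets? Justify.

LTS(P): 6 reachable states
  p0 = (b.0 + (0 + 0)) | c.b.0 :: ··b··> p1, ··c··> p2
  p1 = 0 | c.b.0 :: ··c··> p3
  p2 = (b.0 + (0 + 0)) | b.0 :: ··b··> p3, ··b··> p4
  p3 = 0 | b.0 :: ··b··> p5
  p4 = (b.0 + (0 + 0)) | 0 :: ··b··> p5
  p5 = 0 | 0 :: ∅
LTS(Q): 4 reachable states
  q0 = (b.0 + (0 + 0)) | c.0 :: ··b··> q1, ··c··> q2
  q1 = 0 | c.0 :: ··c··> q3
  q2 = (b.0 + (0 + 0)) | 0 :: ··b··> q3
  q3 = 0 | 0 :: ∅
Executing bcb from P (initial set {p0}):
  after b @ step 1: {p1}
  after c @ step 2: {p3}
  after b @ step 3: {p5}
  P completes σ.
Executing bcb from Q (initial set {q0}):
  after b @ step 1: {q1}
  after c @ step 2: {q3}
  after b @ step 3: ∅ (Q stuck)

traces(P) ≠ traces(Q) — witness ⟨bcb⟩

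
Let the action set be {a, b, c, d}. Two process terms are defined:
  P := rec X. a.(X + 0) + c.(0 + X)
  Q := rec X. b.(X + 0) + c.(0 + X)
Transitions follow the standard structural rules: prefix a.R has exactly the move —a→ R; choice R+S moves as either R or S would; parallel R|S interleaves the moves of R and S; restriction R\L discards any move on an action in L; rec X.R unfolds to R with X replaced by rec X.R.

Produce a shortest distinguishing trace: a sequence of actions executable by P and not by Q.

a

Reachable graph of P (3 states):
  m0 = rec X. a.(X + 0) + c.(0 + X) ⊢ ··a··> m1, ··c··> m2
  m1 = (rec X. a.(X + 0) + c.(0 + X)) + 0 ⊢ ··a··> m1, ··c··> m2
  m2 = 0 + (rec X. a.(X + 0) + c.(0 + X)) ⊢ ··a··> m1, ··c··> m2
Reachable graph of Q (3 states):
  n0 = rec X. b.(X + 0) + c.(0 + X) ⊢ ··b··> n1, ··c··> n2
  n1 = (rec X. b.(X + 0) + c.(0 + X)) + 0 ⊢ ··b··> n1, ··c··> n2
  n2 = 0 + (rec X. b.(X + 0) + c.(0 + X)) ⊢ ··b··> n1, ··c··> n2
Executing a from P (initial set {m0}):
  after a @ step 1: {m1}
  — P admits the full trace.
Executing a from Q (initial set {n0}):
  after a @ step 1: ∅ (Q stuck)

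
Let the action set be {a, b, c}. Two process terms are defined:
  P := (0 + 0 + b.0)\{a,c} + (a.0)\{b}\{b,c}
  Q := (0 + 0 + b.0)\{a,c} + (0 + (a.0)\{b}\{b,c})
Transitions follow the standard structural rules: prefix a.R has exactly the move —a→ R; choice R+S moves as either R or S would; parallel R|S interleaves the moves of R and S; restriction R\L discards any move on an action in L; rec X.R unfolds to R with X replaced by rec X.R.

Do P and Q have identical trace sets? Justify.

LTS(P): 3 reachable states
  m0 = (0 + 0 + b.0)\{a,c} + (a.0)\{b}\{b,c} has moves --a--▸ m1, --b--▸ m2
  m1 = 0\{b}\{b,c} has moves ∅
  m2 = 0\{a,c} has moves ∅
LTS(Q): 3 reachable states
  n0 = (0 + 0 + b.0)\{a,c} + (0 + (a.0)\{b}\{b,c}) has moves --a--▸ n1, --b--▸ n2
  n1 = 0\{b}\{b,c} has moves ∅
  n2 = 0\{a,c} has moves ∅
Partition-refinement fixed point:
  B0 = {m0, n0}
  B1 = {m1, m2, n1, n2}
m0 ∈ B0, n0 ∈ B0 → same block
Bisimilar ⇒ trace-equivalent.

trace-equivalent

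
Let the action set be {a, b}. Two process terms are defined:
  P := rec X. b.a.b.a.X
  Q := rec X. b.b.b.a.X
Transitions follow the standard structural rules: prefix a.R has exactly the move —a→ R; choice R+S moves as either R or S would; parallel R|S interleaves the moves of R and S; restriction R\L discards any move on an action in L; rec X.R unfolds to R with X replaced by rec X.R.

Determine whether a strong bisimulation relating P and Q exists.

Reachable graph of P (4 states):
  p0 = rec X. b.a.b.a.X | —b→ p1
  p1 = a.b.a.(rec X. b.a.b.a.X) | —a→ p2
  p2 = b.a.(rec X. b.a.b.a.X) | —b→ p3
  p3 = a.(rec X. b.a.b.a.X) | —a→ p0
Reachable graph of Q (4 states):
  q0 = rec X. b.b.b.a.X | —b→ q1
  q1 = b.b.a.(rec X. b.b.b.a.X) | —b→ q2
  q2 = b.a.(rec X. b.b.b.a.X) | —b→ q3
  q3 = a.(rec X. b.b.b.a.X) | —a→ q0
Bisimilarity quotient blocks:
  B0 = {p0, p2}
  B1 = {p1, p3}
  B2 = {q0}
  B3 = {q1}
  B4 = {q2}
  B5 = {q3}
p0 ∈ B0, q0 ∈ B2 → different blocks

not bisimilar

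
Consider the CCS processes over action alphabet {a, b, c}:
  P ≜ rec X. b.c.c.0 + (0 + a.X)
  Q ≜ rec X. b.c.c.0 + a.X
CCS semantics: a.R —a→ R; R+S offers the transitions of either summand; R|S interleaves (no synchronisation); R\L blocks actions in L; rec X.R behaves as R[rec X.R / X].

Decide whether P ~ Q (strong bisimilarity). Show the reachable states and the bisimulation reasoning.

YES

LTS(P): 4 reachable states
  p0 = rec X. b.c.c.0 + (0 + a.X) | =a=> p0, =b=> p1
  p1 = c.c.0 | =c=> p2
  p2 = c.0 | =c=> p3
  p3 = 0 | ∅
LTS(Q): 4 reachable states
  q0 = rec X. b.c.c.0 + a.X | =a=> q0, =b=> q1
  q1 = c.c.0 | =c=> q2
  q2 = c.0 | =c=> q3
  q3 = 0 | ∅
Coarsest stable partition (strong bisimilarity classes):
  B0 = {p0, q0}
  B1 = {p1, q1}
  B2 = {p2, q2}
  B3 = {p3, q3}
p0 ∈ B0, q0 ∈ B0 → same block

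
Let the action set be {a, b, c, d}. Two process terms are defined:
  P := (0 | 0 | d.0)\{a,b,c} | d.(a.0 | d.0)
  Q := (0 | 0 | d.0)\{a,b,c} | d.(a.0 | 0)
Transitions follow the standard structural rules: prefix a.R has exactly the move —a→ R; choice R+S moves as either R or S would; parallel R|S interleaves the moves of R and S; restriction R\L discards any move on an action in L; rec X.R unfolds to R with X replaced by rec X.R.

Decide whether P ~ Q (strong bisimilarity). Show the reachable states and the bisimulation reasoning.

not bisimilar

LTS(P): 10 reachable states
  u0 = (0 | 0 | d.0)\{a,b,c} | d.(a.0 | d.0) :: ··d··> u1, ··d··> u2
  u1 = (0 | 0 | 0)\{a,b,c} | d.(a.0 | d.0) :: ··d··> u3
  u2 = (0 | 0 | d.0)\{a,b,c} | (a.0 | d.0) :: ··a··> u4, ··d··> u3, ··d··> u5
  u3 = (0 | 0 | 0)\{a,b,c} | (a.0 | d.0) :: ··a··> u6, ··d··> u7
  u4 = (0 | 0 | d.0)\{a,b,c} | (0 | d.0) :: ··d··> u6, ··d··> u8
  u5 = (0 | 0 | d.0)\{a,b,c} | (a.0 | 0) :: ··a··> u8, ··d··> u7
  u6 = (0 | 0 | 0)\{a,b,c} | (0 | d.0) :: ··d··> u9
  u7 = (0 | 0 | 0)\{a,b,c} | (a.0 | 0) :: ··a··> u9
  u8 = (0 | 0 | d.0)\{a,b,c} | (0 | 0) :: ··d··> u9
  u9 = (0 | 0 | 0)\{a,b,c} | (0 | 0) :: stopped
LTS(Q): 6 reachable states
  v0 = (0 | 0 | d.0)\{a,b,c} | d.(a.0 | 0) :: ··d··> v1, ··d··> v2
  v1 = (0 | 0 | 0)\{a,b,c} | d.(a.0 | 0) :: ··d··> v3
  v2 = (0 | 0 | d.0)\{a,b,c} | (a.0 | 0) :: ··a··> v4, ··d··> v3
  v3 = (0 | 0 | 0)\{a,b,c} | (a.0 | 0) :: ··a··> v5
  v4 = (0 | 0 | d.0)\{a,b,c} | (0 | 0) :: ··d··> v5
  v5 = (0 | 0 | 0)\{a,b,c} | (0 | 0) :: stopped
Bisimilarity quotient blocks:
  B0 = {u0}
  B1 = {u2}
  B2 = {u3, u5, v2}
  B3 = {u7, v3}
  B4 = {u9, v5}
  B5 = {u6, u8, v4}
  B6 = {u4}
  B7 = {u1}
  B8 = {v0}
  B9 = {v1}
u0 ∈ B0, v0 ∈ B8 → different blocks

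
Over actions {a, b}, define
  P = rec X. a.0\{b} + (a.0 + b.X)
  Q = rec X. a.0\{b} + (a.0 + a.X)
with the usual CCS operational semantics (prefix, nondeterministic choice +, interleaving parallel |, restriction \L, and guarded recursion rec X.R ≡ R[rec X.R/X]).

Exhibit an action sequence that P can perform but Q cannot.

b

Reachable graph of P (3 states):
  u0 = rec X. a.0\{b} + (a.0 + b.X) → --a--▸ u1, --a--▸ u2, --b--▸ u0
  u1 = 0 → ·
  u2 = 0\{b} → ·
Reachable graph of Q (3 states):
  v0 = rec X. a.0\{b} + (a.0 + a.X) → --a--▸ v0, --a--▸ v1, --a--▸ v2
  v1 = 0 → ·
  v2 = 0\{b} → ·
Executing b from P (initial set {u0}):
  after b @ step 1: {u0}
  ✓ P
Executing b from Q (initial set {v0}):
  after b @ step 1: ∅  — Q cannot continue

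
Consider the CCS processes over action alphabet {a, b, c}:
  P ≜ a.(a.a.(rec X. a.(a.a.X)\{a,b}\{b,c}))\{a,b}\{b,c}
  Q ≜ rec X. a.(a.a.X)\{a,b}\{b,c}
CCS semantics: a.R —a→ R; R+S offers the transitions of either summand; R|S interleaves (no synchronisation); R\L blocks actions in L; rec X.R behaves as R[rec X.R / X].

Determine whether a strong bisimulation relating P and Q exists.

P ~ Q

LTS(P): 2 reachable states
  p0 = a.(a.a.(rec X. a.(a.a.X)\{a,b}\{b,c}))\{a,b}\{b,c} ⊢ —a→ p1
  p1 = (a.a.(rec X. a.(a.a.X)\{a,b}\{b,c}))\{a,b}\{b,c} ⊢ (no moves)
LTS(Q): 2 reachable states
  q0 = rec X. a.(a.a.X)\{a,b}\{b,c} ⊢ —a→ q1
  q1 = (a.a.(rec X. a.(a.a.X)\{a,b}\{b,c}))\{a,b}\{b,c} ⊢ (no moves)
Coarsest stable partition (strong bisimilarity classes):
  B0 = {p0, q0}
  B1 = {p1, q1}
p0 ∈ B0, q0 ∈ B0 → same block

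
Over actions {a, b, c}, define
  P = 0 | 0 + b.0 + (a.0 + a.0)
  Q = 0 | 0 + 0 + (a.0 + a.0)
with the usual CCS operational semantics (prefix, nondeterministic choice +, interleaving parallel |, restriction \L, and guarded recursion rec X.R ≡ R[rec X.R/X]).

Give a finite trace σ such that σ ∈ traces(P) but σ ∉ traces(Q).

b

P's transition system — 2 states:
  s0 = 0 | 0 + b.0 + (a.0 + a.0) → —a→ s1, —b→ s1
  s1 = 0 → deadlocked
Q's transition system — 2 states:
  t0 = 0 | 0 + 0 + (a.0 + a.0) → —a→ t1
  t1 = 0 → deadlocked
Run σ = ⟨b⟩ on P: start {s0}
  after b @ step 1: {s1}
  ✓ P
Run σ = ⟨b⟩ on Q: start {t0}
  after b @ step 1: no successor for Q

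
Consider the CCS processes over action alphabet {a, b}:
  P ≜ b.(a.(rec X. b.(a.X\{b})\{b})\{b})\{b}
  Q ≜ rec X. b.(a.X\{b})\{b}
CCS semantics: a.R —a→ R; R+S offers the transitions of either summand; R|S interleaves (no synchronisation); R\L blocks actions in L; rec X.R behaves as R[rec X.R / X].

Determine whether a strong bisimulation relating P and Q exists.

bisimilar

Reachable graph of P (3 states):
  p0 = b.(a.(rec X. b.(a.X\{b})\{b})\{b})\{b} | —b→ p1
  p1 = (a.(rec X. b.(a.X\{b})\{b})\{b})\{b} | —a→ p2
  p2 = (rec X. b.(a.X\{b})\{b})\{b}\{b} | ∅
Reachable graph of Q (3 states):
  q0 = rec X. b.(a.X\{b})\{b} | —b→ q1
  q1 = (a.(rec X. b.(a.X\{b})\{b})\{b})\{b} | —a→ q2
  q2 = (rec X. b.(a.X\{b})\{b})\{b}\{b} | ∅
Coarsest stable partition (strong bisimilarity classes):
  B0 = {p0, q0}
  B1 = {p1, q1}
  B2 = {p2, q2}
p0 ∈ B0, q0 ∈ B0 → same block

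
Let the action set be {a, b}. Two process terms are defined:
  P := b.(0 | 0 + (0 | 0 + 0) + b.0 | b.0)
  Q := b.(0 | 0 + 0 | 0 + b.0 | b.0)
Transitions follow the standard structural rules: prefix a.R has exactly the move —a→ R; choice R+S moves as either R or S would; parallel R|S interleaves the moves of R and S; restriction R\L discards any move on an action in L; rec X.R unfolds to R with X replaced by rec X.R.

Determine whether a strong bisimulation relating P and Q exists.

LTS(P): 5 reachable states
  m0 = b.(0 | 0 + (0 | 0 + 0) + b.0 | b.0) has moves =b=> m1
  m1 = 0 | 0 + (0 | 0 + 0) + b.0 | b.0 has moves =b=> m2, =b=> m3
  m2 = 0 | b.0 has moves =b=> m4
  m3 = b.0 | 0 has moves =b=> m4
  m4 = 0 | 0 has moves ·
LTS(Q): 5 reachable states
  n0 = b.(0 | 0 + 0 | 0 + b.0 | b.0) has moves =b=> n1
  n1 = 0 | 0 + 0 | 0 + b.0 | b.0 has moves =b=> n2, =b=> n3
  n2 = 0 | b.0 has moves =b=> n4
  n3 = b.0 | 0 has moves =b=> n4
  n4 = 0 | 0 has moves ·
Bisimilarity quotient blocks:
  B0 = {m0, n0}
  B1 = {m1, n1}
  B2 = {m2, m3, n2, n3}
  B3 = {m4, n4}
m0 ∈ B0, n0 ∈ B0 → same block

YES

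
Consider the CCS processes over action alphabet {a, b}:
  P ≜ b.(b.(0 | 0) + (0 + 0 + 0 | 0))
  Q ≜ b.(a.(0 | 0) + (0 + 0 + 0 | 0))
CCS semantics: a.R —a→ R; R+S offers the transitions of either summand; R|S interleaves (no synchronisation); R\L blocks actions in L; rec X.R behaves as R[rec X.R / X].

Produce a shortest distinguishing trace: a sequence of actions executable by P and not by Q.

LTS(P): 3 reachable states
  m0 = b.(b.(0 | 0) + (0 + 0 + 0 | 0)) has moves -b-> m1
  m1 = b.(0 | 0) + (0 + 0 + 0 | 0) has moves -b-> m2
  m2 = 0 | 0 has moves ·
LTS(Q): 3 reachable states
  n0 = b.(a.(0 | 0) + (0 + 0 + 0 | 0)) has moves -b-> n1
  n1 = a.(0 | 0) + (0 + 0 + 0 | 0) has moves -a-> n2
  n2 = 0 | 0 has moves ·
Trace ⟨bb⟩ through P, begin at {m0}:
  [1] b ⇒ {m1}
  [2] b ⇒ {m2}
  P completes σ.
Trace ⟨bb⟩ through Q, begin at {n0}:
  [1] b ⇒ {n1}
  [2] b ⇒ ∅  — Q cannot continue

bb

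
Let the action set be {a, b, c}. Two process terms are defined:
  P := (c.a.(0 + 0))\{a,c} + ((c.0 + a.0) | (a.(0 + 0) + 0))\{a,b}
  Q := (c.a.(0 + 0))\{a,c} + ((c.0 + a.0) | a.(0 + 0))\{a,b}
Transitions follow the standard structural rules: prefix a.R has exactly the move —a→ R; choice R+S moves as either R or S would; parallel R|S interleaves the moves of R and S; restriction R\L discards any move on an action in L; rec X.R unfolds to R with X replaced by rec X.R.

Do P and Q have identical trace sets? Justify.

YES

P's transition system — 2 states:
  m0 = (c.a.(0 + 0))\{a,c} + ((c.0 + a.0) | (a.(0 + 0) + 0))\{a,b} | =c=> m1
  m1 = (0 | (a.(0 + 0) + 0))\{a,b} | ·
Q's transition system — 2 states:
  n0 = (c.a.(0 + 0))\{a,c} + ((c.0 + a.0) | a.(0 + 0))\{a,b} | =c=> n1
  n1 = (0 | a.(0 + 0))\{a,b} | ·
Coarsest stable partition (strong bisimilarity classes):
  B0 = {m0, n0}
  B1 = {m1, n1}
m0 ∈ B0, n0 ∈ B0 → same block
Bisimilar ⇒ trace-equivalent.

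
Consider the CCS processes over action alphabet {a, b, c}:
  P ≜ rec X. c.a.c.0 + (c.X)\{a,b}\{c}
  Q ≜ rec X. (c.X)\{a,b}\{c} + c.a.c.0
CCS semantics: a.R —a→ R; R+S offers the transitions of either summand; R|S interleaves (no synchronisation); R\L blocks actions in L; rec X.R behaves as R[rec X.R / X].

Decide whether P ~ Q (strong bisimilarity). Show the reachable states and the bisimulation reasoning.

YES

P's transition system — 4 states:
  u0 = rec X. c.a.c.0 + (c.X)\{a,b}\{c} | =c=> u1
  u1 = a.c.0 | =a=> u2
  u2 = c.0 | =c=> u3
  u3 = 0 | ·
Q's transition system — 4 states:
  v0 = rec X. (c.X)\{a,b}\{c} + c.a.c.0 | =c=> v1
  v1 = a.c.0 | =a=> v2
  v2 = c.0 | =c=> v3
  v3 = 0 | ·
Coarsest stable partition (strong bisimilarity classes):
  B0 = {u0, v0}
  B1 = {u1, v1}
  B2 = {u2, v2}
  B3 = {u3, v3}
u0 ∈ B0, v0 ∈ B0 → same block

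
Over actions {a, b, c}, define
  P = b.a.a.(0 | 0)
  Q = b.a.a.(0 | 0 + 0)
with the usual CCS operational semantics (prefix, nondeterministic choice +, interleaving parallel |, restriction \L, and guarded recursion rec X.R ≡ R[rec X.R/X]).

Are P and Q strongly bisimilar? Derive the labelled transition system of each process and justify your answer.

bisimilar

LTS(P): 4 reachable states
  p0 = b.a.a.(0 | 0) :: -b-> p1
  p1 = a.a.(0 | 0) :: -a-> p2
  p2 = a.(0 | 0) :: -a-> p3
  p3 = 0 | 0 :: stopped
LTS(Q): 4 reachable states
  q0 = b.a.a.(0 | 0 + 0) :: -b-> q1
  q1 = a.a.(0 | 0 + 0) :: -a-> q2
  q2 = a.(0 | 0 + 0) :: -a-> q3
  q3 = 0 | 0 + 0 :: stopped
Bisimilarity quotient blocks:
  B0 = {p0, q0}
  B1 = {p1, q1}
  B2 = {p2, q2}
  B3 = {p3, q3}
p0 ∈ B0, q0 ∈ B0 → same block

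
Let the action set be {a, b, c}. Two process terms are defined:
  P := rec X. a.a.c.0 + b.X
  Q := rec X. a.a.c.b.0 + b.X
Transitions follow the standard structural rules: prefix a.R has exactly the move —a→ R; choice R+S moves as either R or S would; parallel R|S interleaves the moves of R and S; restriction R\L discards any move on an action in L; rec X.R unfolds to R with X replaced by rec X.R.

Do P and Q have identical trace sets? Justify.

traces(P) ≠ traces(Q) — witness ⟨aacb⟩

LTS(P): 4 reachable states
  u0 = rec X. a.a.c.0 + b.X ⊢ =a=> u1, =b=> u0
  u1 = a.c.0 ⊢ =a=> u2
  u2 = c.0 ⊢ =c=> u3
  u3 = 0 ⊢ (no moves)
LTS(Q): 5 reachable states
  v0 = rec X. a.a.c.b.0 + b.X ⊢ =a=> v1, =b=> v0
  v1 = a.c.b.0 ⊢ =a=> v2
  v2 = c.b.0 ⊢ =c=> v3
  v3 = b.0 ⊢ =b=> v4
  v4 = 0 ⊢ (no moves)
Trace ⟨aacb⟩ through Q, begin at {v0}:
  after a @ step 1: {v1}
  after a @ step 2: {v2}
  after c @ step 3: {v3}
  after b @ step 4: {v4}
  ✓ Q
Trace ⟨aacb⟩ through P, begin at {u0}:
  after a @ step 1: {u1}
  after a @ step 2: {u2}
  after c @ step 3: {u3}
  after b @ step 4: ∅  — P cannot continue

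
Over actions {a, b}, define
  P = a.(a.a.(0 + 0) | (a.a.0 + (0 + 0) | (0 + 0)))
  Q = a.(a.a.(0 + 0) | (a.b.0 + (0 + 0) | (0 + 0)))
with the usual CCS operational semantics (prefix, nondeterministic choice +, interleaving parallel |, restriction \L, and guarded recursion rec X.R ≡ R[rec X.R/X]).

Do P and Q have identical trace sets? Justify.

traces(P) ≠ traces(Q) — witness ⟨aaaaa⟩

P's transition system — 10 states:
  u0 = a.(a.a.(0 + 0) | (a.a.0 + (0 + 0) | (0 + 0))) has moves —a→ u1
  u1 = a.a.(0 + 0) | (a.a.0 + (0 + 0) | (0 + 0)) has moves —a→ u2, —a→ u3
  u2 = a.(0 + 0) | (a.a.0 + (0 + 0) | (0 + 0)) has moves —a→ u4, —a→ u5
  u3 = a.a.(0 + 0) | a.0 has moves —a→ u5, —a→ u6
  u4 = (0 + 0) | (a.a.0 + (0 + 0) | (0 + 0)) has moves —a→ u7
  u5 = a.(0 + 0) | a.0 has moves —a→ u7, —a→ u8
  u6 = a.a.(0 + 0) | 0 has moves —a→ u8
  u7 = (0 + 0) | a.0 has moves —a→ u9
  u8 = a.(0 + 0) | 0 has moves —a→ u9
  u9 = (0 + 0) | 0 has moves deadlocked
Q's transition system — 10 states:
  v0 = a.(a.a.(0 + 0) | (a.b.0 + (0 + 0) | (0 + 0))) has moves —a→ v1
  v1 = a.a.(0 + 0) | (a.b.0 + (0 + 0) | (0 + 0)) has moves —a→ v2, —a→ v3
  v2 = a.(0 + 0) | (a.b.0 + (0 + 0) | (0 + 0)) has moves —a→ v4, —a→ v5
  v3 = a.a.(0 + 0) | b.0 has moves —a→ v5, —b→ v6
  v4 = (0 + 0) | (a.b.0 + (0 + 0) | (0 + 0)) has moves —a→ v7
  v5 = a.(0 + 0) | b.0 has moves —a→ v7, —b→ v8
  v6 = a.a.(0 + 0) | 0 has moves —a→ v8
  v7 = (0 + 0) | b.0 has moves —b→ v9
  v8 = a.(0 + 0) | 0 has moves —a→ v9
  v9 = (0 + 0) | 0 has moves deadlocked
Executing aaaaa from P (initial set {u0}):
  [1] a ⇒ {u1}
  [2] a ⇒ {u2, u3}
  [3] a ⇒ {u4, u5, u6}
  [4] a ⇒ {u7, u8}
  [5] a ⇒ {u9}
  P completes σ.
Executing aaaaa from Q (initial set {v0}):
  [1] a ⇒ {v1}
  [2] a ⇒ {v2, v3}
  [3] a ⇒ {v4, v5}
  [4] a ⇒ {v7}
  [5] a ⇒ ∅ (Q stuck)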